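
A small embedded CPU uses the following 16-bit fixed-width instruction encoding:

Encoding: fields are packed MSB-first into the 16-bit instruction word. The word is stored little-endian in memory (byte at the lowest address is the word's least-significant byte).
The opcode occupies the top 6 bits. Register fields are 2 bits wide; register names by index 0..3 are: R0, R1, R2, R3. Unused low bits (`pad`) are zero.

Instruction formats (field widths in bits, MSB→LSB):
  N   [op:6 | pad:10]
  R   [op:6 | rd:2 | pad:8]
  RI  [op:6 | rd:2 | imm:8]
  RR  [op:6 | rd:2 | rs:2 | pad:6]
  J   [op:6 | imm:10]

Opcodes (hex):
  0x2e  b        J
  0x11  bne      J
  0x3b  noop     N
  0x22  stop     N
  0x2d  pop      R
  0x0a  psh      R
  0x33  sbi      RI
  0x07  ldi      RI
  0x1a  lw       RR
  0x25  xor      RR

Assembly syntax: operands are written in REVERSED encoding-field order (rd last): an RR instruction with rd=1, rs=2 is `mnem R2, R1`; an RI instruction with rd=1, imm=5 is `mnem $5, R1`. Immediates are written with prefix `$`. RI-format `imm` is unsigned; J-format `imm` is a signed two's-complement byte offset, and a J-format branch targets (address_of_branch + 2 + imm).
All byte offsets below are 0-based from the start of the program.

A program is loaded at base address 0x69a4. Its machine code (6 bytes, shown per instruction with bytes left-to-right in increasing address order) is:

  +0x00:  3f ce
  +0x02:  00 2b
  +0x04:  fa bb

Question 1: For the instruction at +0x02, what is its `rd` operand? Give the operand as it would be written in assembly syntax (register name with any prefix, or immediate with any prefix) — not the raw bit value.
R3

[02] 00 2b → 0x2b00
  op=0x2b00>>10=0xa ⇒ psh (R)
  [9:8] rd=3 = R3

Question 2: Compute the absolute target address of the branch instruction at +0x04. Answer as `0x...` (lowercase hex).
+0x04: fa bb ⇒ word 0xbbfa (little)
  top 6b → 0x2e → b [J]
  imm@[9:0]=0x3fa (s10→-6) ⇒ $-6
  target = base 0x69a4 + off 0x04 + 2 + imm -6 = 0x69a4

0x69a4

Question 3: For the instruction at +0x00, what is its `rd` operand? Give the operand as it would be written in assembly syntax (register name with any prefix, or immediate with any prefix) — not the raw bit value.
@+00  little-endian(3f ce) = 0xce3f
  op=0xce3f>>10=0x33 ⇒ sbi (RI)
  rd@[9:8]=0x2 ⇒ R2
  imm@[7:0]=0x3f ⇒ $63

R2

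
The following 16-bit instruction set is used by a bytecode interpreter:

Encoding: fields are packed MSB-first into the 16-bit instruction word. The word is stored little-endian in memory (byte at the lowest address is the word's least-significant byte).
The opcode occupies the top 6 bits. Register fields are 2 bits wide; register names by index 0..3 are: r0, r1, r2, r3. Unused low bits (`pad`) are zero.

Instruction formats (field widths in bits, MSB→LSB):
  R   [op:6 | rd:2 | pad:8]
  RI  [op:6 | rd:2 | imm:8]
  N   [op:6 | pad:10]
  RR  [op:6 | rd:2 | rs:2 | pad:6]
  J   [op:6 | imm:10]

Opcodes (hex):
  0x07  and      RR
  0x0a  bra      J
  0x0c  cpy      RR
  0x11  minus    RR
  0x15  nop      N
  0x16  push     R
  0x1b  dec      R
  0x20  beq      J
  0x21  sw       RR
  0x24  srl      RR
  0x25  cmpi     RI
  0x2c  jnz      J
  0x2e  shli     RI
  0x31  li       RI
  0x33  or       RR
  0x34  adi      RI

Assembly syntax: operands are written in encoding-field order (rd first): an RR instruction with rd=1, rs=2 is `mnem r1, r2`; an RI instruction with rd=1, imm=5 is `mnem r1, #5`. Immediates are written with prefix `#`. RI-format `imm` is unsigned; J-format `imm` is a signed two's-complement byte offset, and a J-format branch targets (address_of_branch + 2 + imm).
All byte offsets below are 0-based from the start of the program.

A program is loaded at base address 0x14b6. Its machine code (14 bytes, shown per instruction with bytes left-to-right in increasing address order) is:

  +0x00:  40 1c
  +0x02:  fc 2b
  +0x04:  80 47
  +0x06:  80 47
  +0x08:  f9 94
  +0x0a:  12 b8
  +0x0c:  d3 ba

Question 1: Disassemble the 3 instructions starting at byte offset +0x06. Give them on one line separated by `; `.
off 0x06: read 80 47 as little → 0x4780
  top 6b → 0x11 → minus [RR]
  [9:8] rd=3 = r3
  [7:6] rs=2 = r2
off 0x08: read f9 94 as little → 0x94f9
  top 6b → 0x25 → cmpi [RI]
  [9:8] rd=0 = r0
  [7:0] imm=249 = #249
off 0x0a: read 12 b8 as little → 0xb812
  top 6b → 0x2e → shli [RI]
  [9:8] rd=0 = r0
  [7:0] imm=18 = #18

minus r3, r2; cmpi r0, #249; shli r0, #18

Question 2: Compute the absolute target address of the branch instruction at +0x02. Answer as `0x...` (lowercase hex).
0x14b6

[02] fc 2b → 0x2bfc
  opcode bits[15:10]=0xa: bra/J
  imm: (w>>0)&0x3ff=0x3fc (s10→-4) → #-4
  target = base 0x14b6 + off 0x02 + 2 + imm -4 = 0x14b6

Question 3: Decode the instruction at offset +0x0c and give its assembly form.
shli r2, #211

+0x0c: d3 ba ⇒ word 0xbad3 (little)
  opcode bits[15:10]=0x2e: shli/RI
  rd: (w>>8)&0x3=0x2 → r2
  imm: (w>>0)&0xff=0xd3 → #211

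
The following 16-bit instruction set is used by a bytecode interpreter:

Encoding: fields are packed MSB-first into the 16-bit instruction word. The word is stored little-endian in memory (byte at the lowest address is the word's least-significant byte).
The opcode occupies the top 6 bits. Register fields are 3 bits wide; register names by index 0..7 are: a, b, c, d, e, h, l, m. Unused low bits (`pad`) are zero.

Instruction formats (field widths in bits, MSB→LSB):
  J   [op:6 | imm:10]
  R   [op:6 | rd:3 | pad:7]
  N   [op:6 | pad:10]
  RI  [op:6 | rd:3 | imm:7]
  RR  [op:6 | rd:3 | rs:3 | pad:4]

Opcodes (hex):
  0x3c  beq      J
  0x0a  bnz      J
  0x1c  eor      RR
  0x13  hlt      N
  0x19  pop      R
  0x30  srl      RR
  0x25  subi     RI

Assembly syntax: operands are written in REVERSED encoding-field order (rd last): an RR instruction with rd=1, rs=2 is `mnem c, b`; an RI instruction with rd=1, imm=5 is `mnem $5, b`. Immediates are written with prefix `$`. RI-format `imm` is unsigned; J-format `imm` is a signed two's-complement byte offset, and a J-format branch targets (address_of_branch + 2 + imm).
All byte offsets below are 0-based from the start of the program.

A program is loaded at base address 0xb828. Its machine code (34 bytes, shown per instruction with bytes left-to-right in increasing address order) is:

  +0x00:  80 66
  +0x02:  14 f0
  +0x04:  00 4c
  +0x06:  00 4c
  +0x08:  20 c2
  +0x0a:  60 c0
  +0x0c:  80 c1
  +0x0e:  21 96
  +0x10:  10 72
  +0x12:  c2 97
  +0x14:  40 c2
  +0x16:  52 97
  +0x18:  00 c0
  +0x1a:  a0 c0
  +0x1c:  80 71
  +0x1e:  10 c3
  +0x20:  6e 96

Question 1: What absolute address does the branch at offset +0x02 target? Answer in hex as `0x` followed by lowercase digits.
0xb840

[02] 14 f0 → 0xf014
  top 6b → 0x3c → beq [J]
  [9:0] imm=20 = $20
  target = base 0xb828 + off 0x02 + 2 + imm 20 = 0xb840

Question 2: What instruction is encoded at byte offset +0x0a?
off 0x0a: read 60 c0 as little → 0xc060
  op=0xc060>>10=0x30 ⇒ srl (RR)
  [9:7] rd=0 = a
  [6:4] rs=6 = l

srl l, a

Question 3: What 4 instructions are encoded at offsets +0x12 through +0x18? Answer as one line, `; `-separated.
off 0x12: read c2 97 as little → 0x97c2
  op=0x97c2>>10=0x25 ⇒ subi (RI)
  rd@[9:7]=0x7 ⇒ m
  imm@[6:0]=0x42 ⇒ $66
off 0x14: read 40 c2 as little → 0xc240
  op=0xc240>>10=0x30 ⇒ srl (RR)
  rd@[9:7]=0x4 ⇒ e
  rs@[6:4]=0x4 ⇒ e
off 0x16: read 52 97 as little → 0x9752
  op=0x9752>>10=0x25 ⇒ subi (RI)
  rd@[9:7]=0x6 ⇒ l
  imm@[6:0]=0x52 ⇒ $82
off 0x18: read 00 c0 as little → 0xc000
  op=0xc000>>10=0x30 ⇒ srl (RR)
  rd@[9:7]=0x0 ⇒ a
  rs@[6:4]=0x0 ⇒ a

subi $66, m; srl e, e; subi $82, l; srl a, a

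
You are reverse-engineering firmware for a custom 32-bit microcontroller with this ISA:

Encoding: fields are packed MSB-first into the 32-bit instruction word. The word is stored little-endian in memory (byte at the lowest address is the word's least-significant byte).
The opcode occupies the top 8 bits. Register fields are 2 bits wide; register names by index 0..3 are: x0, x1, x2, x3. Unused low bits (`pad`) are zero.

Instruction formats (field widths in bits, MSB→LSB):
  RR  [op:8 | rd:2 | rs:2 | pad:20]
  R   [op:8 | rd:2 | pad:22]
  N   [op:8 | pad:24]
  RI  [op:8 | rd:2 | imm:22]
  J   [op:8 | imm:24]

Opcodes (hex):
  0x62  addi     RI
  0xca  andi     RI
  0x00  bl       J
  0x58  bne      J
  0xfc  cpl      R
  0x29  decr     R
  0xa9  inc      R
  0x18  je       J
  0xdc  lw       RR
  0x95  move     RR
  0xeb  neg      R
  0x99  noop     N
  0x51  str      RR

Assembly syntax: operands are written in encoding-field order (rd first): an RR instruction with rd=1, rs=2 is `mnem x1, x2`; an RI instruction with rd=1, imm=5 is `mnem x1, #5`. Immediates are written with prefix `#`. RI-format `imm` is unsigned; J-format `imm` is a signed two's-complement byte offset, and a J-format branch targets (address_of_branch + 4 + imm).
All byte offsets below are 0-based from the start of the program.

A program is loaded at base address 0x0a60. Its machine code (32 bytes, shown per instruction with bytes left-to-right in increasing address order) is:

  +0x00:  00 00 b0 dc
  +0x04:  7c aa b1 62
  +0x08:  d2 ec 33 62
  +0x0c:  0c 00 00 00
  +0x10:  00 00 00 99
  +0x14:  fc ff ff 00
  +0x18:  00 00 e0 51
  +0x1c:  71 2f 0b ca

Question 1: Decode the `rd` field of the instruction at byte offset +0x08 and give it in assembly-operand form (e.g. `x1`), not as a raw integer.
x0

off 0x08: read d2 ec 33 62 as little → 0x6233ecd2
  op=0x6233ecd2>>24=0x62 ⇒ addi (RI)
  [23:22] rd=0 = x0
  [21:0] imm=3402962 = #3402962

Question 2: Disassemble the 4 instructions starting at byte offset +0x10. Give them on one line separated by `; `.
noop; bl #-4; str x3, x2; andi x0, #733041

[10] 00 00 00 99 → 0x99000000
  opcode bits[31:24]=0x99: noop/N
[14] fc ff ff 00 → 0x00fffffc
  opcode bits[31:24]=0x0: bl/J
  imm: (w>>0)&0xffffff=0xfffffc (s24→-4) → #-4
[18] 00 00 e0 51 → 0x51e00000
  opcode bits[31:24]=0x51: str/RR
  rd: (w>>22)&0x3=0x3 → x3
  rs: (w>>20)&0x3=0x2 → x2
[1c] 71 2f 0b ca → 0xca0b2f71
  opcode bits[31:24]=0xca: andi/RI
  rd: (w>>22)&0x3=0x0 → x0
  imm: (w>>0)&0x3fffff=0xb2f71 → #733041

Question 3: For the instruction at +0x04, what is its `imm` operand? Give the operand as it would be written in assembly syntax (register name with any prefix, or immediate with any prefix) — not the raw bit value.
#3254908

@+04  little-endian(7c aa b1 62) = 0x62b1aa7c
  op=0x62b1aa7c>>24=0x62 ⇒ addi (RI)
  rd: (w>>22)&0x3=0x2 → x2
  imm: (w>>0)&0x3fffff=0x31aa7c → #3254908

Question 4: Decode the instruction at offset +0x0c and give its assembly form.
bl #12

+0x0c: 0c 00 00 00 ⇒ word 0x0000000c (little)
  op=0x0000000c>>24=0x0 ⇒ bl (J)
  imm: (w>>0)&0xffffff=0xc → #12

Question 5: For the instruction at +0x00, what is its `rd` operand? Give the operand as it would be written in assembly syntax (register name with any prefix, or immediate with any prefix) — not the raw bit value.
@+00  little-endian(00 00 b0 dc) = 0xdcb00000
  opcode bits[31:24]=0xdc: lw/RR
  rd@[23:22]=0x2 ⇒ x2
  rs@[21:20]=0x3 ⇒ x3

x2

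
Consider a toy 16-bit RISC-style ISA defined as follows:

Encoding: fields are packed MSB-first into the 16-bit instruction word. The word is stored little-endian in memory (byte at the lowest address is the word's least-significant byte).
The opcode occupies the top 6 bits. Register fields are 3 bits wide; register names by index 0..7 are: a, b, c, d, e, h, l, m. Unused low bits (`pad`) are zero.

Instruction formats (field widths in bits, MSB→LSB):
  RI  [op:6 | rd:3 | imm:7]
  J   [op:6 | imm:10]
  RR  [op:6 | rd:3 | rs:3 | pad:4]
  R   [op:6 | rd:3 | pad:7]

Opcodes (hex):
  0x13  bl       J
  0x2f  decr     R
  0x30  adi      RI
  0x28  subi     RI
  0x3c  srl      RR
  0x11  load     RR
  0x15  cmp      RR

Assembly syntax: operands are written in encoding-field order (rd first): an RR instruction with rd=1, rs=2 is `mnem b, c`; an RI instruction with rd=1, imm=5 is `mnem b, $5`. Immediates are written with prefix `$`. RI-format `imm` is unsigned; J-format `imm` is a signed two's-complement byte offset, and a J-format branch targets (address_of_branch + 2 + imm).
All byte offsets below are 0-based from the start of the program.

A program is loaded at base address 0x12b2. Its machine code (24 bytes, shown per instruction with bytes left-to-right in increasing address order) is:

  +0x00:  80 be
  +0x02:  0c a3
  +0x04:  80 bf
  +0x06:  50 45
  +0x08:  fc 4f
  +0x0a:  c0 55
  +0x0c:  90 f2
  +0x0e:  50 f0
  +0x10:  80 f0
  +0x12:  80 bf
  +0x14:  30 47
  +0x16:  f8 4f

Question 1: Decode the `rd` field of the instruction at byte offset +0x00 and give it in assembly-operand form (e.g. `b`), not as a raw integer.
h

@+00  little-endian(80 be) = 0xbe80
  op=0xbe80>>10=0x2f ⇒ decr (R)
  rd: (w>>7)&0x7=0x5 → h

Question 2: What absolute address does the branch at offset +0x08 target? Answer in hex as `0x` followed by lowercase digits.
0x12b8

@+08  little-endian(fc 4f) = 0x4ffc
  op=0x4ffc>>10=0x13 ⇒ bl (J)
  imm@[9:0]=0x3fc (s10→-4) ⇒ $-4
  target = base 0x12b2 + off 0x08 + 2 + imm -4 = 0x12b8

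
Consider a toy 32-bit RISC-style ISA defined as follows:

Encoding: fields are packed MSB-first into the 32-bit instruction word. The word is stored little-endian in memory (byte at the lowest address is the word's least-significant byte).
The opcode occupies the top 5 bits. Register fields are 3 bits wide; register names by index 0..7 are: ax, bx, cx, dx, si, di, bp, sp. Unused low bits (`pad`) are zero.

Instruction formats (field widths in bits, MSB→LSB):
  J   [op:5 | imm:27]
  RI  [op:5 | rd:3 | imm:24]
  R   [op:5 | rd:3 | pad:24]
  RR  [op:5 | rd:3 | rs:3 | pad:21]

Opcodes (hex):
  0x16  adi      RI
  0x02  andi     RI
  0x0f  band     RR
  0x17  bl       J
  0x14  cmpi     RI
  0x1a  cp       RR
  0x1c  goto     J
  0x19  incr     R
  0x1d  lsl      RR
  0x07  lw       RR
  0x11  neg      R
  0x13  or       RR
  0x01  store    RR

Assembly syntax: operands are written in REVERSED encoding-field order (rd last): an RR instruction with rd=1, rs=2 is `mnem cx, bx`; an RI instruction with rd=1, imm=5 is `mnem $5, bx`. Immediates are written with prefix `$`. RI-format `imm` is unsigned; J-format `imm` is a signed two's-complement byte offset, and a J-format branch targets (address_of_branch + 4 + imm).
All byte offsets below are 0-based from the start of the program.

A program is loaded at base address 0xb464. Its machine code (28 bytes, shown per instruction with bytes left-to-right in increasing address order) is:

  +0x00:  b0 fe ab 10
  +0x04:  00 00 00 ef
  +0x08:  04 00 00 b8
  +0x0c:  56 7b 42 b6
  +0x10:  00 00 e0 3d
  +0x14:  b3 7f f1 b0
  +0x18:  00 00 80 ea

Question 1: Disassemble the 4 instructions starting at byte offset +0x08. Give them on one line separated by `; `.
bl $4; adi $4356950, bp; lw sp, di; adi $15826867, ax

[08] 04 00 00 b8 → 0xb8000004
  op=0xb8000004>>27=0x17 ⇒ bl (J)
  [26:0] imm=4 = $4
[0c] 56 7b 42 b6 → 0xb6427b56
  op=0xb6427b56>>27=0x16 ⇒ adi (RI)
  [26:24] rd=6 = bp
  [23:0] imm=4356950 = $4356950
[10] 00 00 e0 3d → 0x3de00000
  op=0x3de00000>>27=0x7 ⇒ lw (RR)
  [26:24] rd=5 = di
  [23:21] rs=7 = sp
[14] b3 7f f1 b0 → 0xb0f17fb3
  op=0xb0f17fb3>>27=0x16 ⇒ adi (RI)
  [26:24] rd=0 = ax
  [23:0] imm=15826867 = $15826867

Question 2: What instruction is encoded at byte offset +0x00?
+0x00: b0 fe ab 10 ⇒ word 0x10abfeb0 (little)
  top 5b → 0x2 → andi [RI]
  rd@[26:24]=0x0 ⇒ ax
  imm@[23:0]=0xabfeb0 ⇒ $11271856

andi $11271856, ax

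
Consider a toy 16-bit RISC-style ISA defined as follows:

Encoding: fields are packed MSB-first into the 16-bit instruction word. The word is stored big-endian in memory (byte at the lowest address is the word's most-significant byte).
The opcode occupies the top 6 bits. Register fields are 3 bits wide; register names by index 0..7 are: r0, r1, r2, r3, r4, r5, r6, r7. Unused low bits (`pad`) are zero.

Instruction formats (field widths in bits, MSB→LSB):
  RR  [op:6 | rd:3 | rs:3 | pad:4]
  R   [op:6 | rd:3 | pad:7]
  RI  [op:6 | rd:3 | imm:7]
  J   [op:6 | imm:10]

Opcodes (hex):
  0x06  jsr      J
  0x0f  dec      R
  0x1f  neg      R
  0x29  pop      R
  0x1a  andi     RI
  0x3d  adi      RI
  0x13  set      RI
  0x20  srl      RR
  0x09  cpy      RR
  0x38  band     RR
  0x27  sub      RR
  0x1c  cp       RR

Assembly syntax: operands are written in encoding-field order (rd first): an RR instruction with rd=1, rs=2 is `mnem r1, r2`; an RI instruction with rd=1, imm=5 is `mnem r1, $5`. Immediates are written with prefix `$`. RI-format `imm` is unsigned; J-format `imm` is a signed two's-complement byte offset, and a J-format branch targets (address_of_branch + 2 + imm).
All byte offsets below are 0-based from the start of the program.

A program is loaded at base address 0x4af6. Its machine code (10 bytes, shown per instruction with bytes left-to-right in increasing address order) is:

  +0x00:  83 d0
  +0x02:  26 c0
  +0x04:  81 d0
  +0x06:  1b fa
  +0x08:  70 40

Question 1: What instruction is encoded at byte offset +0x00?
off 0x00: read 83 d0 as big → 0x83d0
  opcode bits[15:10]=0x20: srl/RR
  [9:7] rd=7 = r7
  [6:4] rs=5 = r5

srl r7, r5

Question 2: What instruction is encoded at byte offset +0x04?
srl r3, r5

+0x04: 81 d0 ⇒ word 0x81d0 (big)
  top 6b → 0x20 → srl [RR]
  rd@[9:7]=0x3 ⇒ r3
  rs@[6:4]=0x5 ⇒ r5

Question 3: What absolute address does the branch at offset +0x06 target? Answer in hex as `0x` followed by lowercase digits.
0x4af8

@+06  big-endian(1b fa) = 0x1bfa
  top 6b → 0x6 → jsr [J]
  imm: (w>>0)&0x3ff=0x3fa (s10→-6) → $-6
  target = base 0x4af6 + off 0x06 + 2 + imm -6 = 0x4af8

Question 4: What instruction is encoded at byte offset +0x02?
@+02  big-endian(26 c0) = 0x26c0
  top 6b → 0x9 → cpy [RR]
  rd: (w>>7)&0x7=0x5 → r5
  rs: (w>>4)&0x7=0x4 → r4

cpy r5, r4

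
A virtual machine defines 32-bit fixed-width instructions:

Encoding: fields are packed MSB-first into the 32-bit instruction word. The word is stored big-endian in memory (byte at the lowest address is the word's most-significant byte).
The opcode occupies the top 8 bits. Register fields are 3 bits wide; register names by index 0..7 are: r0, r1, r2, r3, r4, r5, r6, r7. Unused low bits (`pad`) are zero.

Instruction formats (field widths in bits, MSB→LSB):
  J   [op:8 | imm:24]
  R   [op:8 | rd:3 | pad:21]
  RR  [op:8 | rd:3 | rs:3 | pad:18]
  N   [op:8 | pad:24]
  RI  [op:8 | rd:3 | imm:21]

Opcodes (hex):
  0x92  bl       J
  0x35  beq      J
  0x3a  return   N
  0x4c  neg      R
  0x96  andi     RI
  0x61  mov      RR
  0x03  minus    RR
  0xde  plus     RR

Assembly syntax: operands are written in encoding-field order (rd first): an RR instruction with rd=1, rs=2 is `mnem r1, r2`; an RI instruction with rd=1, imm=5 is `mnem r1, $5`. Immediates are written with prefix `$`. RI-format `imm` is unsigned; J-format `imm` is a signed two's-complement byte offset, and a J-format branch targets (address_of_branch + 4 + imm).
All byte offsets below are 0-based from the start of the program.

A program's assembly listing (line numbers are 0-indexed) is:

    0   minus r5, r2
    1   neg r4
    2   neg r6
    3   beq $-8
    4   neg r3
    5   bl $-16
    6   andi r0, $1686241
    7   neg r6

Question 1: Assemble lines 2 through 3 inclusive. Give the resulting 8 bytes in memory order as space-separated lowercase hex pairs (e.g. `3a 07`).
L2: neg op=0x4c:8|rd=6:3|pad=0:21 ⇒ 0x4cc00000 ⇒ big 4c c0 00 00
L3: beq op=0x35:8|imm=-8:24 ⇒ 0x35fffff8 ⇒ big 35 ff ff f8

4c c0 00 00 35 ff ff f8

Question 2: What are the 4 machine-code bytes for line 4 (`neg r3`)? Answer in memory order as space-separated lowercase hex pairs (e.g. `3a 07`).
4c 60 00 00

L4: neg op=0x4c:8|rd=3:3|pad=0:21 ⇒ 0x4c600000 ⇒ big 4c 60 00 00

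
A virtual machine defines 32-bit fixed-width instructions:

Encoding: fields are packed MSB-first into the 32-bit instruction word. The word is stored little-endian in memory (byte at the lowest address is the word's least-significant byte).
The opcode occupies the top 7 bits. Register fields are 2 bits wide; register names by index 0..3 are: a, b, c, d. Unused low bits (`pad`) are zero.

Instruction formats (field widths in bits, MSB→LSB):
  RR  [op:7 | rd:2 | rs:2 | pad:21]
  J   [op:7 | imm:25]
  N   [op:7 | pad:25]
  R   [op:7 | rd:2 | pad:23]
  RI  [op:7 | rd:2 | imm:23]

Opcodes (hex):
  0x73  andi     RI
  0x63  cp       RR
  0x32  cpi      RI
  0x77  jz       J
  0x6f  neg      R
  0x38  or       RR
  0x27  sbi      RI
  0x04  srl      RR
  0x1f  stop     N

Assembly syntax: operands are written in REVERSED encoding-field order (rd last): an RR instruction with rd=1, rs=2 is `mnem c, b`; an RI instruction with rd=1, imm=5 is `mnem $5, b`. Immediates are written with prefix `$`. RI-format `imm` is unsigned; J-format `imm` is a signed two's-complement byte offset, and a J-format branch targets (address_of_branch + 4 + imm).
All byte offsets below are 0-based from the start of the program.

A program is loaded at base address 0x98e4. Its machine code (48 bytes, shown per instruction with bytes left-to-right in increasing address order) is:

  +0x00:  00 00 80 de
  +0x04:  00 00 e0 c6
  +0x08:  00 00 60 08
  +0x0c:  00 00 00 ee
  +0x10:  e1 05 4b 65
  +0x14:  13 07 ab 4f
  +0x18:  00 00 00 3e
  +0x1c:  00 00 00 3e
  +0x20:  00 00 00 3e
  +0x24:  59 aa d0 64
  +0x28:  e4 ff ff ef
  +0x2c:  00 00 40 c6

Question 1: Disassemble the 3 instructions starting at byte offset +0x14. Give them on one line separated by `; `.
sbi $2819859, d; stop; stop

@+14  little-endian(13 07 ab 4f) = 0x4fab0713
  op=0x4fab0713>>25=0x27 ⇒ sbi (RI)
  rd@[24:23]=0x3 ⇒ d
  imm@[22:0]=0x2b0713 ⇒ $2819859
@+18  little-endian(00 00 00 3e) = 0x3e000000
  op=0x3e000000>>25=0x1f ⇒ stop (N)
@+1c  little-endian(00 00 00 3e) = 0x3e000000
  op=0x3e000000>>25=0x1f ⇒ stop (N)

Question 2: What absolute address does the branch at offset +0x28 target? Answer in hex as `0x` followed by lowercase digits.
0x98f4

@+28  little-endian(e4 ff ff ef) = 0xefffffe4
  opcode bits[31:25]=0x77: jz/J
  imm: (w>>0)&0x1ffffff=0x1ffffe4 (s25→-28) → $-28
  target = base 0x98e4 + off 0x28 + 4 + imm -28 = 0x98f4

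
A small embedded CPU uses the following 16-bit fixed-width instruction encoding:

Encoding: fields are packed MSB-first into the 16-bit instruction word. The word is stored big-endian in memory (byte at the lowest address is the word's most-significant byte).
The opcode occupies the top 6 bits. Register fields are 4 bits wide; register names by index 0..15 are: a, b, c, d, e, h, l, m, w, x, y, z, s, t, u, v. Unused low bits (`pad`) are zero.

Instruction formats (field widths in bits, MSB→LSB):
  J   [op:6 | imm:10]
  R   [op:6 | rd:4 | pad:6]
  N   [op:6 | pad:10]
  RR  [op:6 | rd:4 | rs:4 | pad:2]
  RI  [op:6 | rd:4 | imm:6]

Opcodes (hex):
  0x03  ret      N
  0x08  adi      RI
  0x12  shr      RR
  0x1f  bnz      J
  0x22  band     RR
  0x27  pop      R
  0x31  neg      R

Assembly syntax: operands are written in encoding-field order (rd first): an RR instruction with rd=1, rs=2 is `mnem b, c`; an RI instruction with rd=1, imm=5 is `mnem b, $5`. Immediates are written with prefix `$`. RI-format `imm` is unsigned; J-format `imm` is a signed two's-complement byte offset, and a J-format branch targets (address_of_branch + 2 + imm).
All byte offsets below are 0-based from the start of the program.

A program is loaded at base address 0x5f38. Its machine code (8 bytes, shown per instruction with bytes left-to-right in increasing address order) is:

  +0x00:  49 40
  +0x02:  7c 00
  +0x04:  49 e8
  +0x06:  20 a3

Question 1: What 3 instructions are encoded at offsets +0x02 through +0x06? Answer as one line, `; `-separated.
[02] 7c 00 → 0x7c00
  op=0x7c00>>10=0x1f ⇒ bnz (J)
  imm@[9:0]=0x0 ⇒ $0
[04] 49 e8 → 0x49e8
  op=0x49e8>>10=0x12 ⇒ shr (RR)
  rd@[9:6]=0x7 ⇒ m
  rs@[5:2]=0xa ⇒ y
[06] 20 a3 → 0x20a3
  op=0x20a3>>10=0x8 ⇒ adi (RI)
  rd@[9:6]=0x2 ⇒ c
  imm@[5:0]=0x23 ⇒ $35

bnz $0; shr m, y; adi c, $35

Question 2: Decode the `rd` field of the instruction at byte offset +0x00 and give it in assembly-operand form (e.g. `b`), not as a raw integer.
[00] 49 40 → 0x4940
  opcode bits[15:10]=0x12: shr/RR
  [9:6] rd=5 = h
  [5:2] rs=0 = a

h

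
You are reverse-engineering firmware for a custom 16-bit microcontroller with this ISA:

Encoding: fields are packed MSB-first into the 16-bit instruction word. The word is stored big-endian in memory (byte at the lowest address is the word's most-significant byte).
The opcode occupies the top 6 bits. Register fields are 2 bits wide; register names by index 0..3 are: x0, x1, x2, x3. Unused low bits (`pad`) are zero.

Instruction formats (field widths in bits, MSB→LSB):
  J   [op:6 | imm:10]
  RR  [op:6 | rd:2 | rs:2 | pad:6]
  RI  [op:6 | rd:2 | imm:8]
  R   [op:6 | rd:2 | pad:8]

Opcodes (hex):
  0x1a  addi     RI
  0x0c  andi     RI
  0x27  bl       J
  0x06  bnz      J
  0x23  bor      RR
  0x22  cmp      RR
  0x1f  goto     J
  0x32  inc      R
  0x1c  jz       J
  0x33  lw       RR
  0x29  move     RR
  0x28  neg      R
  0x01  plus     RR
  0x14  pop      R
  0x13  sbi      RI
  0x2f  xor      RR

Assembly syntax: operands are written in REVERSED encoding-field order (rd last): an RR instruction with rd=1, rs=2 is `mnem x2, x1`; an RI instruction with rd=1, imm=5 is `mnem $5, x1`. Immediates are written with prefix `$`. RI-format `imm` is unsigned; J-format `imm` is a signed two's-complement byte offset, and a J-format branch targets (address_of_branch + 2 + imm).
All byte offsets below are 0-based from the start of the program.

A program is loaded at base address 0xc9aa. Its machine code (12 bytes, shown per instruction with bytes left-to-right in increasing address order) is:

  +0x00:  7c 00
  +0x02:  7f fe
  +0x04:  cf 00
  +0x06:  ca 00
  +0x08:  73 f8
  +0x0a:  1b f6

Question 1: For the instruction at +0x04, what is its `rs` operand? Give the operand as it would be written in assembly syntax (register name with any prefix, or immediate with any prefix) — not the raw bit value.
x0

[04] cf 00 → 0xcf00
  opcode bits[15:10]=0x33: lw/RR
  rd: (w>>8)&0x3=0x3 → x3
  rs: (w>>6)&0x3=0x0 → x0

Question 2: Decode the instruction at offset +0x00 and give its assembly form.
@+00  big-endian(7c 00) = 0x7c00
  top 6b → 0x1f → goto [J]
  [9:0] imm=0 = $0

goto $0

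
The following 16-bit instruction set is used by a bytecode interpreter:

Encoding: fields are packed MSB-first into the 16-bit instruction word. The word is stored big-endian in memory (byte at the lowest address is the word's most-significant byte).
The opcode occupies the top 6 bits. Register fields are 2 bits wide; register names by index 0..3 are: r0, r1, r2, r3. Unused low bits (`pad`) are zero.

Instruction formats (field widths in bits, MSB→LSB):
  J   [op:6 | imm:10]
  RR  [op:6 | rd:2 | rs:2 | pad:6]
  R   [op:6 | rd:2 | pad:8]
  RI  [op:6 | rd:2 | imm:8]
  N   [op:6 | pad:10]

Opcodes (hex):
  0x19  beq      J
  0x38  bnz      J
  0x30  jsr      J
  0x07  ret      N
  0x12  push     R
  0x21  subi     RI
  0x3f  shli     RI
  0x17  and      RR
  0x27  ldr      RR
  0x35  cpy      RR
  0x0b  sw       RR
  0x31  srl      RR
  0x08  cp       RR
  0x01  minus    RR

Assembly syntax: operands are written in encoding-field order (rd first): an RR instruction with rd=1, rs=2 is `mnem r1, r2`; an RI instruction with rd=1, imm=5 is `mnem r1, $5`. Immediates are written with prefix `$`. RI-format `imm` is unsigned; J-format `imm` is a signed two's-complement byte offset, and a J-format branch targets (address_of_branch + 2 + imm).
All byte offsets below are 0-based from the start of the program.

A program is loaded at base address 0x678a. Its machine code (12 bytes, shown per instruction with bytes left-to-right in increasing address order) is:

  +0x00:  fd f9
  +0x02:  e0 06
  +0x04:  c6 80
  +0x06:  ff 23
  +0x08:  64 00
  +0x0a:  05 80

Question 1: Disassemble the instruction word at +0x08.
[08] 64 00 → 0x6400
  op=0x6400>>10=0x19 ⇒ beq (J)
  imm@[9:0]=0x0 ⇒ $0

beq $0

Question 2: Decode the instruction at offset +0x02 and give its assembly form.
off 0x02: read e0 06 as big → 0xe006
  top 6b → 0x38 → bnz [J]
  imm@[9:0]=0x6 ⇒ $6

bnz $6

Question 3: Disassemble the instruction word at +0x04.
srl r2, r2

+0x04: c6 80 ⇒ word 0xc680 (big)
  op=0xc680>>10=0x31 ⇒ srl (RR)
  [9:8] rd=2 = r2
  [7:6] rs=2 = r2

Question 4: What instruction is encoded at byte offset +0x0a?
minus r1, r2

@+0a  big-endian(05 80) = 0x0580
  op=0x0580>>10=0x1 ⇒ minus (RR)
  rd: (w>>8)&0x3=0x1 → r1
  rs: (w>>6)&0x3=0x2 → r2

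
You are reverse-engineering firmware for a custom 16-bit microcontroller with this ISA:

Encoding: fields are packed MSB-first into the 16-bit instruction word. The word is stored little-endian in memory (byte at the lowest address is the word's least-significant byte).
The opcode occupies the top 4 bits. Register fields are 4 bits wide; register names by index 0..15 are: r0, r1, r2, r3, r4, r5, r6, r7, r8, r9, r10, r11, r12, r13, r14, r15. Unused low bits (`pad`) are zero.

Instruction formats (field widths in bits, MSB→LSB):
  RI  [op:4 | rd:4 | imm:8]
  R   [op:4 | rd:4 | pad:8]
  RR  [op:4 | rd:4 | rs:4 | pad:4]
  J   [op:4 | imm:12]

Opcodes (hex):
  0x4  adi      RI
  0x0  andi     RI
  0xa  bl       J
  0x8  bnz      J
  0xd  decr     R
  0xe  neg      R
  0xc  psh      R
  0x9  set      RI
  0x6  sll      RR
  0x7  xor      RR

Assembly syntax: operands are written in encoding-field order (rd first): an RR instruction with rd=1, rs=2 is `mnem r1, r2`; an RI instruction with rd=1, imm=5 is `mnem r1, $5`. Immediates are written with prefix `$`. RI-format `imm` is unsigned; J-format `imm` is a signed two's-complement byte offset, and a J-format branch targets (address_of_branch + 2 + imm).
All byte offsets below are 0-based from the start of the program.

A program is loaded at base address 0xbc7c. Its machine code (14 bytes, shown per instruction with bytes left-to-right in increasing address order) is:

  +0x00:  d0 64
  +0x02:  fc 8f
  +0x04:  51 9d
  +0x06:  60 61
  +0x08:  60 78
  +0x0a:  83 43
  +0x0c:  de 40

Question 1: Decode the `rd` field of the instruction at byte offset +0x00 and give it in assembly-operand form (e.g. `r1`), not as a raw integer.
r4

off 0x00: read d0 64 as little → 0x64d0
  top 4b → 0x6 → sll [RR]
  [11:8] rd=4 = r4
  [7:4] rs=13 = r13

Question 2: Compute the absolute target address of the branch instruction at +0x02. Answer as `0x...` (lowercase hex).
@+02  little-endian(fc 8f) = 0x8ffc
  opcode bits[15:12]=0x8: bnz/J
  imm@[11:0]=0xffc (s12→-4) ⇒ $-4
  target = base 0xbc7c + off 0x02 + 2 + imm -4 = 0xbc7c

0xbc7c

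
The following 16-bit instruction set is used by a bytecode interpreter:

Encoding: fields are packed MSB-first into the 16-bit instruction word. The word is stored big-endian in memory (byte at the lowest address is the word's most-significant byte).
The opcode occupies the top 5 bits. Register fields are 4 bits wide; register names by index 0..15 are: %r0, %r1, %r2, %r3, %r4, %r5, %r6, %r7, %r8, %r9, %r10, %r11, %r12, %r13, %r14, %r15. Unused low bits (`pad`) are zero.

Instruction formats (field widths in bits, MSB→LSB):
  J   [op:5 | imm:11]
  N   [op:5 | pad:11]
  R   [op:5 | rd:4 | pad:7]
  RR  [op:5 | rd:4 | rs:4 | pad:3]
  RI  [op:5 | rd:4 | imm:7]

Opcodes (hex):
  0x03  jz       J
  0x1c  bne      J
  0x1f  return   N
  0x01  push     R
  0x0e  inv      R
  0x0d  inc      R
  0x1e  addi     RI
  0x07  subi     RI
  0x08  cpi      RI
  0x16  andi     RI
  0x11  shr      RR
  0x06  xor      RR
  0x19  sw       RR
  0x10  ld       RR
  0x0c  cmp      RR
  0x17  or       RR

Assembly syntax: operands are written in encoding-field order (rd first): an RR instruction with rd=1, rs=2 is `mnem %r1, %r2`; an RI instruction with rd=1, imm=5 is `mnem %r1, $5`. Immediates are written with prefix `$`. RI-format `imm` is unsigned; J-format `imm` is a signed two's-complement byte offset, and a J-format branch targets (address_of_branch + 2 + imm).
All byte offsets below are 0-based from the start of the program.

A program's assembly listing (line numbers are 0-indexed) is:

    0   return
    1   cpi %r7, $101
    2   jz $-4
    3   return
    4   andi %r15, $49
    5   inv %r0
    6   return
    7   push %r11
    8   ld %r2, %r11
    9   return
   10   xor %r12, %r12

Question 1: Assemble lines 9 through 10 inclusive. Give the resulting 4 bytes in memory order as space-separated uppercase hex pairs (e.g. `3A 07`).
F8 00 36 60

L9: return op=0x1f:5|pad=0:11 ⇒ 0xf800 ⇒ big f8 00
L10: xor op=0x6:5|rd=12:4|rs=12:4|pad=0:3 ⇒ 0x3660 ⇒ big 36 60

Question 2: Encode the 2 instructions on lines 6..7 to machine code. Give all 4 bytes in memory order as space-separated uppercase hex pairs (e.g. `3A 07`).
line 6 (return): pack op=0x1f:5|pad=0:11 = 0xf800; big→ f8 00
line 7 (push): pack op=0x1:5|rd=11:4|pad=0:7 = 0x0d80; big→ 0d 80

F8 00 0D 80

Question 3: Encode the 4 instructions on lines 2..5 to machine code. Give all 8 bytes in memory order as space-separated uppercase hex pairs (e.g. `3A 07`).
L2: jz op=0x3:5|imm=-4:11 ⇒ 0x1ffc ⇒ big 1f fc
L3: return op=0x1f:5|pad=0:11 ⇒ 0xf800 ⇒ big f8 00
L4: andi op=0x16:5|rd=15:4|imm=49:7 ⇒ 0xb7b1 ⇒ big b7 b1
L5: inv op=0xe:5|rd=0:4|pad=0:7 ⇒ 0x7000 ⇒ big 70 00

1F FC F8 00 B7 B1 70 00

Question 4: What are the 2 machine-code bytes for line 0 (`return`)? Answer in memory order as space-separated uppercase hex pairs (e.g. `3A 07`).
F8 00

line 0 (return): pack op=0x1f:5|pad=0:11 = 0xf800; big→ f8 00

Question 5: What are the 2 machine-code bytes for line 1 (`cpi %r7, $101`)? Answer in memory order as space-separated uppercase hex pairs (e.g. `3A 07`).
line 1 (cpi): pack op=0x8:5|rd=7:4|imm=101:7 = 0x43e5; big→ 43 e5

43 E5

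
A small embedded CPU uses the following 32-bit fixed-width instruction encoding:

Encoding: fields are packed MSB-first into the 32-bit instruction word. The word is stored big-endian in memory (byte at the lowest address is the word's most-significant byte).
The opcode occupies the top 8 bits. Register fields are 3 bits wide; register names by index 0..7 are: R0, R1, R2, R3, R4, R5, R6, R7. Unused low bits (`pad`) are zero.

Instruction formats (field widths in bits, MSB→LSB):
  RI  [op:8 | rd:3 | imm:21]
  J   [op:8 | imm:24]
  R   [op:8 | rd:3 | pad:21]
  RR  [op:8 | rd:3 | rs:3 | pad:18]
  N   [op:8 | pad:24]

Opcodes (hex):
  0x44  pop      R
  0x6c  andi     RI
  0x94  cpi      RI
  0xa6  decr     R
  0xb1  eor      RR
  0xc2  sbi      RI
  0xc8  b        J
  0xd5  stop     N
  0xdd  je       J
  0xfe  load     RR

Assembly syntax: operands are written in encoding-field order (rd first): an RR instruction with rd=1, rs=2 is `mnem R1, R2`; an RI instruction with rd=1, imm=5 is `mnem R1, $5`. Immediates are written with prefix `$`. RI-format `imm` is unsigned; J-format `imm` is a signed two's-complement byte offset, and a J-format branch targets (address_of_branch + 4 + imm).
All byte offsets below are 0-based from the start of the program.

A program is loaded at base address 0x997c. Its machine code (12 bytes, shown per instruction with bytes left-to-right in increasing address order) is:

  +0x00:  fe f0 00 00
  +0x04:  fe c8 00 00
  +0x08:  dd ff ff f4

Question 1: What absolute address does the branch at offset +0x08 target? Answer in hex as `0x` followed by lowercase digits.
0x997c

[08] dd ff ff f4 → 0xddfffff4
  opcode bits[31:24]=0xdd: je/J
  imm@[23:0]=0xfffff4 (s24→-12) ⇒ $-12
  target = base 0x997c + off 0x08 + 4 + imm -12 = 0x997c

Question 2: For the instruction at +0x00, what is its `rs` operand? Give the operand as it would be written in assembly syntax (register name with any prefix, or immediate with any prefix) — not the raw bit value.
R4

off 0x00: read fe f0 00 00 as big → 0xfef00000
  opcode bits[31:24]=0xfe: load/RR
  [23:21] rd=7 = R7
  [20:18] rs=4 = R4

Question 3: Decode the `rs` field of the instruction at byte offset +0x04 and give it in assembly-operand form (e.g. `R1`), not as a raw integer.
R2

[04] fe c8 00 00 → 0xfec80000
  opcode bits[31:24]=0xfe: load/RR
  rd@[23:21]=0x6 ⇒ R6
  rs@[20:18]=0x2 ⇒ R2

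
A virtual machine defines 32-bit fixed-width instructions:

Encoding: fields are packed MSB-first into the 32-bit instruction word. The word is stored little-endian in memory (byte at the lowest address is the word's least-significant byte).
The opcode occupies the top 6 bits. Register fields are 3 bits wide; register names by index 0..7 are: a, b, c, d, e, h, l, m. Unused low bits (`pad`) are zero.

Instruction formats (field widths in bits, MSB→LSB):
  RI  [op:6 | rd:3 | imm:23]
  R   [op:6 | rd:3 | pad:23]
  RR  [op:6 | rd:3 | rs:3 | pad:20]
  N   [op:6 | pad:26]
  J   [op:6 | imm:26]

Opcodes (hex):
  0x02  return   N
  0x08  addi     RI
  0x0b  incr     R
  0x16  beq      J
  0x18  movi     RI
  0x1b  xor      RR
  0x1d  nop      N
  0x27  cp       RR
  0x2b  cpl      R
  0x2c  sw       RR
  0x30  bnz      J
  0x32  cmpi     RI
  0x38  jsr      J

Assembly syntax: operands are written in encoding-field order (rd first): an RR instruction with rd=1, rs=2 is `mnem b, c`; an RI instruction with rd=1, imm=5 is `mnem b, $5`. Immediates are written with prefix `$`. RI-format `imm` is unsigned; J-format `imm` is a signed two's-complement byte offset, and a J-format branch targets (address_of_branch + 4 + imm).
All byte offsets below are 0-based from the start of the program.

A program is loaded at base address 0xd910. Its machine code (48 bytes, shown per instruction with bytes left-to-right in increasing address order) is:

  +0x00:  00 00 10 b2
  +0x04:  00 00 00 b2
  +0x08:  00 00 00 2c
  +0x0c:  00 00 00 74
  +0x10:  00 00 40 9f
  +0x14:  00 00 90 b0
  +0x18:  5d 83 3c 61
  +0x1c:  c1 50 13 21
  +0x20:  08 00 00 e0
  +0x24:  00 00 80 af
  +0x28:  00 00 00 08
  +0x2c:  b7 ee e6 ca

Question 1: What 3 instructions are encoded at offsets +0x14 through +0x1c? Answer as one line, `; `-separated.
sw b, b; movi c, $3965789; addi c, $1265857

[14] 00 00 90 b0 → 0xb0900000
  top 6b → 0x2c → sw [RR]
  [25:23] rd=1 = b
  [22:20] rs=1 = b
[18] 5d 83 3c 61 → 0x613c835d
  top 6b → 0x18 → movi [RI]
  [25:23] rd=2 = c
  [22:0] imm=3965789 = $3965789
[1c] c1 50 13 21 → 0x211350c1
  top 6b → 0x8 → addi [RI]
  [25:23] rd=2 = c
  [22:0] imm=1265857 = $1265857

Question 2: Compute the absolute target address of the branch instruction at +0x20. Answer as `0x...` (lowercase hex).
[20] 08 00 00 e0 → 0xe0000008
  top 6b → 0x38 → jsr [J]
  [25:0] imm=8 = $8
  target = base 0xd910 + off 0x20 + 4 + imm 8 = 0xd93c

0xd93c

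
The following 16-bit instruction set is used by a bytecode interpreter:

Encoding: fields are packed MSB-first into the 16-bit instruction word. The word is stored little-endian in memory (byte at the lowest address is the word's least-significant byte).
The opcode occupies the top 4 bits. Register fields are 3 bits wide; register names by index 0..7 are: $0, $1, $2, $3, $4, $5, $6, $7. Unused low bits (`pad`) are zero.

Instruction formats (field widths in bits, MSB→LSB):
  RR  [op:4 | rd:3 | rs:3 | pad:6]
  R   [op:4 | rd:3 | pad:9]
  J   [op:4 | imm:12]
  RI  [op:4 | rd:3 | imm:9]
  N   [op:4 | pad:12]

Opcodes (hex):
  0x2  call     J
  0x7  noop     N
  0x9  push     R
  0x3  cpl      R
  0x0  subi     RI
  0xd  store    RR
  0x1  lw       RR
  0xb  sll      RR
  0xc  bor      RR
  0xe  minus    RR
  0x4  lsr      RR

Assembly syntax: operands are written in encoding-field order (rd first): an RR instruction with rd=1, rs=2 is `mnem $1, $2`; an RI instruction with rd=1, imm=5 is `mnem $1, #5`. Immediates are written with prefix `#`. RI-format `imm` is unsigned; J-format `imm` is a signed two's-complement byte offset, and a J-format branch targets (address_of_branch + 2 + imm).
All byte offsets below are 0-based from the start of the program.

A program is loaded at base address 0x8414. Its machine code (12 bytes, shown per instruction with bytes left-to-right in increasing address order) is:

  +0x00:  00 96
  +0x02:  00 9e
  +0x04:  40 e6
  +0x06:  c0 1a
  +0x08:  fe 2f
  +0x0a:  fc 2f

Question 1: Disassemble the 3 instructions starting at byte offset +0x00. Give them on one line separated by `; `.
push $3; push $7; minus $3, $1

@+00  little-endian(00 96) = 0x9600
  op=0x9600>>12=0x9 ⇒ push (R)
  [11:9] rd=3 = $3
@+02  little-endian(00 9e) = 0x9e00
  op=0x9e00>>12=0x9 ⇒ push (R)
  [11:9] rd=7 = $7
@+04  little-endian(40 e6) = 0xe640
  op=0xe640>>12=0xe ⇒ minus (RR)
  [11:9] rd=3 = $3
  [8:6] rs=1 = $1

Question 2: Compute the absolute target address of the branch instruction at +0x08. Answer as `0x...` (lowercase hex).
0x841c

off 0x08: read fe 2f as little → 0x2ffe
  opcode bits[15:12]=0x2: call/J
  imm@[11:0]=0xffe (s12→-2) ⇒ #-2
  target = base 0x8414 + off 0x08 + 2 + imm -2 = 0x841c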